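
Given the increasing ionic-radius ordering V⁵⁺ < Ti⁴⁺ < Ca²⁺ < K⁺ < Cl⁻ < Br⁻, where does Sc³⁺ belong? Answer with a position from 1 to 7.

3

Electron counts and nuclear charges: V⁵⁺ has 18 e⁻ (Z=23), Ti⁴⁺ has 18 e⁻ (Z=22), Sc³⁺ has 18 e⁻ (Z=21), Ca²⁺ has 18 e⁻ (Z=20), K⁺ has 18 e⁻ (Z=19), Cl⁻ has 18 e⁻ (Z=17), Br⁻ has 36 e⁻ (Z=35). V⁵⁺ < Ti⁴⁺ (both 18 e⁻, Z=23>22); Ti⁴⁺ < Sc³⁺ (both 18 e⁻, Z=22>21); Sc³⁺ < Ca²⁺ (both 18 e⁻, Z=21>20); Ca²⁺ < K⁺ (both 18 e⁻, Z=20>19); K⁺ < Cl⁻ (isoelectronic, higher Z=19 is smaller); Cl⁻ < Br⁻ (same group, 1 shell fewer).
With Sc³⁺ included the full order is V⁵⁺ < Ti⁴⁺ < Sc³⁺ < Ca²⁺ < K⁺ < Cl⁻ < Br⁻, so it takes position 3.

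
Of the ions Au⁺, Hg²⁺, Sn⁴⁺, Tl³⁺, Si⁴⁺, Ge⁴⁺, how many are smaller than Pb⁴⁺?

3

Si⁴⁺: 10 e⁻, Z=14, Ge⁴⁺: 28 e⁻, Z=32, Sn⁴⁺: 46 e⁻, Z=50, Pb⁴⁺: 78 e⁻, Z=82, Tl³⁺: 78 e⁻, Z=81, Hg²⁺: 78 e⁻, Z=80, Au⁺: 78 e⁻, Z=79. Si⁴⁺ < Ge⁴⁺ (same group, 1 shell fewer); Ge⁴⁺ < Sn⁴⁺ (same group, 1 shell fewer); Sn⁴⁺ < Pb⁴⁺ (same group, period 5 vs 6); Pb⁴⁺ < Tl³⁺ (isoelectronic, higher Z=82 is smaller); Tl³⁺ < Hg²⁺ (both 78 e⁻, Z=81>80); Hg²⁺ < Au⁺ (both 78 e⁻, Z=80>79).
Overall: Si⁴⁺ < Ge⁴⁺ < Sn⁴⁺ < Pb⁴⁺ < Tl³⁺ < Hg²⁺ < Au⁺. Pb⁴⁺ has 3 below it and 3 above. Count: 3.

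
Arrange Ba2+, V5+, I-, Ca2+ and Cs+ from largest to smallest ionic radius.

Work out protons and electrons: V5+: 18 e⁻, Z=23, Ca2+: 18 e⁻, Z=20, Ba2+: 54 e⁻, Z=56, Cs+: 54 e⁻, Z=55, I-: 54 e⁻, Z=53. V5+ < Ca2+ (isoelectronic, higher Z=23 is smaller); Ca2+ < Ba2+ (same group, 2 shells fewer); Ba2+ < Cs+ (isoelectronic, higher Z=56 is smaller); Cs+ < I- (isoelectronic, higher Z=55 is smaller).

I- > Cs+ > Ba2+ > Ca2+ > V5+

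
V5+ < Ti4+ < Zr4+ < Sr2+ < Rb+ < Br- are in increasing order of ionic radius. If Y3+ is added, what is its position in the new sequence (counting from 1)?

4

Work out protons and electrons: V5+ has 18 e⁻ (Z=23), Ti4+ has 18 e⁻ (Z=22), Zr4+ has 36 e⁻ (Z=40), Y3+ has 36 e⁻ (Z=39), Sr2+ has 36 e⁻ (Z=38), Rb+ has 36 e⁻ (Z=37), Br- has 36 e⁻ (Z=35). V5+ < Ti4+ (isoelectronic, higher Z=23 is smaller); Ti4+ < Zr4+ (same group, 1 shell fewer); Zr4+ < Y3+ (both 36 e⁻, Z=40>39); Y3+ < Sr2+ (isoelectronic, higher Z=39 is smaller); Sr2+ < Rb+ (both 36 e⁻, Z=38>37); Rb+ < Br- (isoelectronic, higher Z=37 is smaller).
With Y3+ included the full order is V5+ < Ti4+ < Zr4+ < Y3+ < Sr2+ < Rb+ < Br-, so it takes position 4.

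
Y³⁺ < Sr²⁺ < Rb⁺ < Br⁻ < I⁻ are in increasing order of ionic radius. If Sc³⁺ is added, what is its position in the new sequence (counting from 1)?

1

Work out protons and electrons: Sc³⁺: 18 e⁻, Z=21, Y³⁺: 36 e⁻, Z=39, Sr²⁺: 36 e⁻, Z=38, Rb⁺: 36 e⁻, Z=37, Br⁻: 36 e⁻, Z=35, I⁻: 54 e⁻, Z=53. Sc³⁺ < Y³⁺ (same group, 1 shell fewer); Y³⁺ < Sr²⁺ (both 36 e⁻, Z=39>38); Sr²⁺ < Rb⁺ (both 36 e⁻, Z=38>37); Rb⁺ < Br⁻ (both 36 e⁻, Z=37>35); Br⁻ < I⁻ (same group, 1 shell fewer).
With Sc³⁺ included the full order is Sc³⁺ < Y³⁺ < Sr²⁺ < Rb⁺ < Br⁻ < I⁻, so it takes position 1.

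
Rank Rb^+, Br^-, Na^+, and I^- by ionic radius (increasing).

Na^+ < Rb^+ < Br^- < I^-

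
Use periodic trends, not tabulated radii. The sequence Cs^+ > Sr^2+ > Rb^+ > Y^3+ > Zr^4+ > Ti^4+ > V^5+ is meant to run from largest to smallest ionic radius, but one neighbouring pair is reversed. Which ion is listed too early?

Sr^2+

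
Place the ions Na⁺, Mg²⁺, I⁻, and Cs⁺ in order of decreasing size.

Tabulating Z and e⁻: Mg²⁺ (Z=12, 10 e⁻), Na⁺ (Z=11, 10 e⁻), Cs⁺ (Z=55, 54 e⁻), I⁻ (Z=53, 54 e⁻). Mg²⁺ < Na⁺ (isoelectronic, higher Z=12 is smaller); Na⁺ < Cs⁺ (same group, 3 shells fewer); Cs⁺ < I⁻ (both 54 e⁻, Z=55>53).

I⁻ > Cs⁺ > Na⁺ > Mg²⁺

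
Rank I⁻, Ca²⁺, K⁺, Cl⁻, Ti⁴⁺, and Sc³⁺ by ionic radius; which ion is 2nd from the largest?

Cl⁻

Work out protons and electrons: Ti⁴⁺ has 18 e⁻ (Z=22), Sc³⁺ has 18 e⁻ (Z=21), Ca²⁺ has 18 e⁻ (Z=20), K⁺ has 18 e⁻ (Z=19), Cl⁻ has 18 e⁻ (Z=17), I⁻ has 54 e⁻ (Z=53). Ti⁴⁺ < Sc³⁺ (both 18 e⁻, Z=22>21); Sc³⁺ < Ca²⁺ (isoelectronic, higher Z=21 is smaller); Ca²⁺ < K⁺ (isoelectronic, higher Z=20 is smaller); K⁺ < Cl⁻ (isoelectronic, higher Z=19 is smaller); Cl⁻ < I⁻ (same group, 2 shells fewer).
That gives Ti⁴⁺ < Sc³⁺ < Ca²⁺ < K⁺ < Cl⁻ < I⁻. From the largest end, number 2 is Cl⁻.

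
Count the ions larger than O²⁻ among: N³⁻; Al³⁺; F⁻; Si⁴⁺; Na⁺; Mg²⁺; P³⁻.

Tabulating Z and e⁻: Si⁴⁺ (Z=14, 10 e⁻), Al³⁺ (Z=13, 10 e⁻), Mg²⁺ (Z=12, 10 e⁻), Na⁺ (Z=11, 10 e⁻), F⁻ (Z=9, 10 e⁻), O²⁻ (Z=8, 10 e⁻), N³⁻ (Z=7, 10 e⁻), P³⁻ (Z=15, 18 e⁻). Si⁴⁺ < Al³⁺ (isoelectronic, higher Z=14 is smaller); Al³⁺ < Mg²⁺ (isoelectronic, higher Z=13 is smaller); Mg²⁺ < Na⁺ (isoelectronic, higher Z=12 is smaller); Na⁺ < F⁻ (both 10 e⁻, Z=11>9); F⁻ < O²⁻ (isoelectronic, higher Z=9 is smaller); O²⁻ < N³⁻ (both 10 e⁻, Z=8>7); N³⁻ < P³⁻ (same group, period 2 vs 3).
Ordering all of them (including O²⁻) by radius gives Si⁴⁺ < Al³⁺ < Mg²⁺ < Na⁺ < F⁻ < O²⁻ < N³⁻ < P³⁻. Count: 2.

2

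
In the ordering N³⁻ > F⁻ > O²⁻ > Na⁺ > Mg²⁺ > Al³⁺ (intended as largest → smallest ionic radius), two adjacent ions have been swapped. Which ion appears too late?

O²⁻

Scanning neighbour by neighbour, only F⁻/O²⁻ violates a trend: F⁻ and O²⁻ share 10 electrons; the higher nuclear charge on F (Z=9) contracts it more, so F⁻ < O²⁻. That makes O²⁻ the one sitting a position late relative to where it belongs.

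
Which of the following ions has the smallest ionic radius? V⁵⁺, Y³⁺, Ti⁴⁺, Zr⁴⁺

V⁵⁺

First list Z and electron count for each: V⁵⁺: 18 e⁻, Z=23, Ti⁴⁺: 18 e⁻, Z=22, Zr⁴⁺: 36 e⁻, Z=40, Y³⁺: 36 e⁻, Z=39. V⁵⁺ < Ti⁴⁺ (isoelectronic, higher Z=23 is smaller); Ti⁴⁺ < Zr⁴⁺ (same group, period 4 vs 5); Zr⁴⁺ < Y³⁺ (both 36 e⁻, Z=40>39).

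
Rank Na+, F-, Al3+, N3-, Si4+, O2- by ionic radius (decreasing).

Each ion has 10 electrons. The ranking follows nuclear charge in reverse — greater Z gives a smaller radius. Si4+ (Z=14), Al3+ (Z=13), Na+ (Z=11), F- (Z=9), O2- (Z=8), N3- (Z=7).

N3- > O2- > F- > Na+ > Al3+ > Si4+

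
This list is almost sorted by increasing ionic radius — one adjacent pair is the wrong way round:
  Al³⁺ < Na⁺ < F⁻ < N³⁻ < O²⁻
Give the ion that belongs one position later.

Scanning neighbour by neighbour, only N³⁻/O²⁻ violates a trend: they are isoelectronic (10 e⁻) and O has more protons than N (8 vs 7), making O²⁻ smaller. That makes N³⁻ the one sitting a position early relative to where it belongs.

N³⁻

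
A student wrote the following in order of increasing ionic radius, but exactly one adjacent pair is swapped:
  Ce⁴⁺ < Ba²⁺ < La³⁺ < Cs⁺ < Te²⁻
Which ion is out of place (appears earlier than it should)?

Ba²⁺

Scanning neighbour by neighbour, only Ba²⁺/La³⁺ violates a trend: both have 54 electrons but Z(La)=57 > Z(Ba)=56, so La³⁺ should be the smaller of the two. That makes Ba²⁺ the one sitting a position early relative to where it belongs.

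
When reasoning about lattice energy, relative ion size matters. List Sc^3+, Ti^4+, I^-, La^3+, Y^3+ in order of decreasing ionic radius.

I^- > La^3+ > Y^3+ > Sc^3+ > Ti^4+

Tabulating Z and e⁻: Ti^4+: 18 e⁻, Z=22, Sc^3+: 18 e⁻, Z=21, Y^3+: 36 e⁻, Z=39, La^3+: 54 e⁻, Z=57, I^-: 54 e⁻, Z=53. Ti^4+ < Sc^3+ (isoelectronic, higher Z=22 is smaller); Sc^3+ < Y^3+ (same group, 1 shell fewer); Y^3+ < La^3+ (same group, period 5 vs 6); La^3+ < I^- (isoelectronic, higher Z=57 is smaller).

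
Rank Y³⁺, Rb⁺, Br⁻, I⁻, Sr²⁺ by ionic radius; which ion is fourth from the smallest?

Br⁻

Tabulating Z and e⁻: Y³⁺ (Z=39, 36 e⁻), Sr²⁺ (Z=38, 36 e⁻), Rb⁺ (Z=37, 36 e⁻), Br⁻ (Z=35, 36 e⁻), I⁻ (Z=53, 54 e⁻). Y³⁺ < Sr²⁺ (both 36 e⁻, Z=39>38); Sr²⁺ < Rb⁺ (both 36 e⁻, Z=38>37); Rb⁺ < Br⁻ (both 36 e⁻, Z=37>35); Br⁻ < I⁻ (same group, 1 shell fewer).
That gives Y³⁺ < Sr²⁺ < Rb⁺ < Br⁻ < I⁻. From the smallest end, number 4 is Br⁻.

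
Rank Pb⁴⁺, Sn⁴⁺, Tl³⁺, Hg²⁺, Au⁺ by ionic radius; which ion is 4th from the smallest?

Hg²⁺

Electron counts and nuclear charges: Sn⁴⁺: 46 e⁻, Z=50, Pb⁴⁺: 78 e⁻, Z=82, Tl³⁺: 78 e⁻, Z=81, Hg²⁺: 78 e⁻, Z=80, Au⁺: 78 e⁻, Z=79. Sn⁴⁺ < Pb⁴⁺ (same group, period 5 vs 6); Pb⁴⁺ < Tl³⁺ (isoelectronic, higher Z=82 is smaller); Tl³⁺ < Hg²⁺ (isoelectronic, higher Z=81 is smaller); Hg²⁺ < Au⁺ (both 78 e⁻, Z=80>79).
Ordering: Sn⁴⁺ < Pb⁴⁺ < Tl³⁺ < Hg²⁺ < Au⁺. The 4th smallest is Hg²⁺.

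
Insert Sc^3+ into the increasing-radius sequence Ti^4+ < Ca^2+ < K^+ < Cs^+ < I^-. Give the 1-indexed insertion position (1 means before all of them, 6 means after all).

Electron counts and nuclear charges: Ti^4+ has 18 e⁻ (Z=22), Sc^3+ has 18 e⁻ (Z=21), Ca^2+ has 18 e⁻ (Z=20), K^+ has 18 e⁻ (Z=19), Cs^+ has 54 e⁻ (Z=55), I^- has 54 e⁻ (Z=53). Ti^4+ < Sc^3+ (isoelectronic, higher Z=22 is smaller); Sc^3+ < Ca^2+ (both 18 e⁻, Z=21>20); Ca^2+ < K^+ (both 18 e⁻, Z=20>19); K^+ < Cs^+ (same group, period 4 vs 6); Cs^+ < I^- (isoelectronic, higher Z=55 is smaller).
The complete sequence is Ti^4+ < Sc^3+ < Ca^2+ < K^+ < Cs^+ < I^-. Sc^3+ sits at position 2.

2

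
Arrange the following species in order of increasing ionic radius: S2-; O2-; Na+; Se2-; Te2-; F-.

Electron counts and nuclear charges: Na+: 10 e⁻, Z=11, F-: 10 e⁻, Z=9, O2-: 10 e⁻, Z=8, S2-: 18 e⁻, Z=16, Se2-: 36 e⁻, Z=34, Te2-: 54 e⁻, Z=52. Na+ < F- (isoelectronic, higher Z=11 is smaller); F- < O2- (both 10 e⁻, Z=9>8); O2- < S2- (same group, period 2 vs 3); S2- < Se2- (same group, period 3 vs 4); Se2- < Te2- (same group, period 4 vs 5).

Na+ < F- < O2- < S2- < Se2- < Te2-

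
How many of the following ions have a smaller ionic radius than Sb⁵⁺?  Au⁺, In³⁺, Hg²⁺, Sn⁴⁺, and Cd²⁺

0

Sb⁵⁺ has 46 e⁻ (Z=51), Sn⁴⁺ has 46 e⁻ (Z=50), In³⁺ has 46 e⁻ (Z=49), Cd²⁺ has 46 e⁻ (Z=48), Hg²⁺ has 78 e⁻ (Z=80), Au⁺ has 78 e⁻ (Z=79). Sb⁵⁺ < Sn⁴⁺ (both 46 e⁻, Z=51>50); Sn⁴⁺ < In³⁺ (both 46 e⁻, Z=50>49); In³⁺ < Cd²⁺ (both 46 e⁻, Z=49>48); Cd²⁺ < Hg²⁺ (same group, period 5 vs 6); Hg²⁺ < Au⁺ (both 78 e⁻, Z=80>79).
Overall: Sb⁵⁺ < Sn⁴⁺ < In³⁺ < Cd²⁺ < Hg²⁺ < Au⁺. Sb⁵⁺ has 0 below it and 5 above. That's 0.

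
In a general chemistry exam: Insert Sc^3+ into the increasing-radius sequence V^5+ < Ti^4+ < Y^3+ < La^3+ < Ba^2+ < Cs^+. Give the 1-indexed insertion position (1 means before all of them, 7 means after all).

3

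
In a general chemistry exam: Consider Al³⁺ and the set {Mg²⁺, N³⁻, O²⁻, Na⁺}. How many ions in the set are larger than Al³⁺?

4

Isoelectronic series (10 e⁻ each). Size is set by nuclear charge: more protons means a smaller ion. Al³⁺ (Z=13), Mg²⁺ (Z=12), Na⁺ (Z=11), O²⁻ (Z=8), N³⁻ (Z=7).
Ordering all of them (including Al³⁺) by radius gives Al³⁺ < Mg²⁺ < Na⁺ < O²⁻ < N³⁻. That's 4.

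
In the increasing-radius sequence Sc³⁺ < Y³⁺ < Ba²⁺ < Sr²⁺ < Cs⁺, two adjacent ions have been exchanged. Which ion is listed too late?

Sr²⁺

The pair Ba²⁺, Sr²⁺ is the wrong way round — same group and charge — period 5 sits above period 6, so Sr²⁺ is smaller. All other adjacent pairs agree with periodic trends, so Sr²⁺ is the misplaced ion.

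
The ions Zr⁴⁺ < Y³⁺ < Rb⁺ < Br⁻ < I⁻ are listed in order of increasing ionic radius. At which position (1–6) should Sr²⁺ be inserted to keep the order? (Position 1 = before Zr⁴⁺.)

3

Zr⁴⁺: 36 e⁻, Z=40, Y³⁺: 36 e⁻, Z=39, Sr²⁺: 36 e⁻, Z=38, Rb⁺: 36 e⁻, Z=37, Br⁻: 36 e⁻, Z=35, I⁻: 54 e⁻, Z=53. Zr⁴⁺ < Y³⁺ (isoelectronic, higher Z=40 is smaller); Y³⁺ < Sr²⁺ (isoelectronic, higher Z=39 is smaller); Sr²⁺ < Rb⁺ (both 36 e⁻, Z=38>37); Rb⁺ < Br⁻ (both 36 e⁻, Z=37>35); Br⁻ < I⁻ (same group, 1 shell fewer).
The complete sequence is Zr⁴⁺ < Y³⁺ < Sr²⁺ < Rb⁺ < Br⁻ < I⁻. Sr²⁺ sits at position 3.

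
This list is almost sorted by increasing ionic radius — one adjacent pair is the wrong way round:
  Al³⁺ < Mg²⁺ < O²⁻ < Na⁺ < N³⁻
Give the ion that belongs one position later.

O²⁻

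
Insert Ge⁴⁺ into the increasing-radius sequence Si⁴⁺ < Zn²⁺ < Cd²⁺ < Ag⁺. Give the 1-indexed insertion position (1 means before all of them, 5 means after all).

2

Tabulating Z and e⁻: Si⁴⁺ has 10 e⁻ (Z=14), Ge⁴⁺ has 28 e⁻ (Z=32), Zn²⁺ has 28 e⁻ (Z=30), Cd²⁺ has 46 e⁻ (Z=48), Ag⁺ has 46 e⁻ (Z=47). Si⁴⁺ < Ge⁴⁺ (same group, 1 shell fewer); Ge⁴⁺ < Zn²⁺ (both 28 e⁻, Z=32>30); Zn²⁺ < Cd²⁺ (same group, period 4 vs 5); Cd²⁺ < Ag⁺ (both 46 e⁻, Z=48>47).
With Ge⁴⁺ included the full order is Si⁴⁺ < Ge⁴⁺ < Zn²⁺ < Cd²⁺ < Ag⁺, so it takes position 2.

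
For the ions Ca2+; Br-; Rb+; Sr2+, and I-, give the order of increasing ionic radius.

Ca2+ < Sr2+ < Rb+ < Br- < I-

Ca2+: 18 e⁻, Z=20, Sr2+: 36 e⁻, Z=38, Rb+: 36 e⁻, Z=37, Br-: 36 e⁻, Z=35, I-: 54 e⁻, Z=53. Ca2+ < Sr2+ (same group, 1 shell fewer); Sr2+ < Rb+ (both 36 e⁻, Z=38>37); Rb+ < Br- (both 36 e⁻, Z=37>35); Br- < I- (same group, 1 shell fewer).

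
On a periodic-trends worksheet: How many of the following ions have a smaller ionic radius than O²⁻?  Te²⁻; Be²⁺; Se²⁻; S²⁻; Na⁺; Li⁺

Tabulating Z and e⁻: Be²⁺ has 2 e⁻ (Z=4), Li⁺ has 2 e⁻ (Z=3), Na⁺ has 10 e⁻ (Z=11), O²⁻ has 10 e⁻ (Z=8), S²⁻ has 18 e⁻ (Z=16), Se²⁻ has 36 e⁻ (Z=34), Te²⁻ has 54 e⁻ (Z=52). Be²⁺ < Li⁺ (both 2 e⁻, Z=4>3); Li⁺ < Na⁺ (same group, period 2 vs 3); Na⁺ < O²⁻ (both 10 e⁻, Z=11>8); O²⁻ < S²⁻ (same group, period 2 vs 3); S²⁻ < Se²⁻ (same group, period 3 vs 4); Se²⁻ < Te²⁻ (same group, 1 shell fewer).
Ordering all of them (including O²⁻) by radius gives Be²⁺ < Li⁺ < Na⁺ < O²⁻ < S²⁻ < Se²⁻ < Te²⁻. That's 3.

3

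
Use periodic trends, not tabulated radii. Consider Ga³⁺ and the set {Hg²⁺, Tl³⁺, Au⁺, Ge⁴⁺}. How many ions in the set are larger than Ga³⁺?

Ge⁴⁺: 28 e⁻, Z=32, Ga³⁺: 28 e⁻, Z=31, Tl³⁺: 78 e⁻, Z=81, Hg²⁺: 78 e⁻, Z=80, Au⁺: 78 e⁻, Z=79. Ge⁴⁺ < Ga³⁺ (both 28 e⁻, Z=32>31); Ga³⁺ < Tl³⁺ (same group, 2 shells fewer); Tl³⁺ < Hg²⁺ (both 78 e⁻, Z=81>80); Hg²⁺ < Au⁺ (isoelectronic, higher Z=80 is smaller).
Ordering all of them (including Ga³⁺) by radius gives Ge⁴⁺ < Ga³⁺ < Tl³⁺ < Hg²⁺ < Au⁺. That's 3.

3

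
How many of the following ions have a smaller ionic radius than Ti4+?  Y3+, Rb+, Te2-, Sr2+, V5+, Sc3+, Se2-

Electron counts and nuclear charges: V5+ has 18 e⁻ (Z=23), Ti4+ has 18 e⁻ (Z=22), Sc3+ has 18 e⁻ (Z=21), Y3+ has 36 e⁻ (Z=39), Sr2+ has 36 e⁻ (Z=38), Rb+ has 36 e⁻ (Z=37), Se2- has 36 e⁻ (Z=34), Te2- has 54 e⁻ (Z=52). V5+ < Ti4+ (isoelectronic, higher Z=23 is smaller); Ti4+ < Sc3+ (isoelectronic, higher Z=22 is smaller); Sc3+ < Y3+ (same group, period 4 vs 5); Y3+ < Sr2+ (isoelectronic, higher Z=39 is smaller); Sr2+ < Rb+ (both 36 e⁻, Z=38>37); Rb+ < Se2- (isoelectronic, higher Z=37 is smaller); Se2- < Te2- (same group, 1 shell fewer).
Relative to Ti4+, the ions that are smaller are V5+. Count: 1.

1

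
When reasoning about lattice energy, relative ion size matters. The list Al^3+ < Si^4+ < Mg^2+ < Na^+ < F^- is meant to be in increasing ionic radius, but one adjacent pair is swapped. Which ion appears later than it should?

Si^4+

Check each adjacent pair. Al^3+ and Si^4+ are reversed: Si^4+ and Al^3+ share 10 electrons; the higher nuclear charge on Si (Z=14) contracts it more, so Si^4+ < Al^3+. No other neighbouring pair contradicts the periodic trends, so Si^4+ is the ion listed too late.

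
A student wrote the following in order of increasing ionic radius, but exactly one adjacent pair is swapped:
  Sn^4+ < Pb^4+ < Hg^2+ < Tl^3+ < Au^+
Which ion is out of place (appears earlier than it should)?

Scanning neighbour by neighbour, only Hg^2+/Tl^3+ violates a trend: they are isoelectronic (78 e⁻) and Tl has more protons than Hg (81 vs 80), making Tl^3+ smaller. That makes Hg^2+ the one sitting a position early relative to where it belongs.

Hg^2+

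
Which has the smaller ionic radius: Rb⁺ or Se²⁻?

Isoelectronic series (36 e⁻ each). Size is set by nuclear charge: more protons means a smaller ion. Rb⁺ (Z=37), Se²⁻ (Z=34).

Rb⁺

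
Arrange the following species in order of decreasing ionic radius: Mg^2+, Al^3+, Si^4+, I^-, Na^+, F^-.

Electron counts and nuclear charges: Si^4+ (Z=14, 10 e⁻), Al^3+ (Z=13, 10 e⁻), Mg^2+ (Z=12, 10 e⁻), Na^+ (Z=11, 10 e⁻), F^- (Z=9, 10 e⁻), I^- (Z=53, 54 e⁻). Si^4+ < Al^3+ (both 10 e⁻, Z=14>13); Al^3+ < Mg^2+ (isoelectronic, higher Z=13 is smaller); Mg^2+ < Na^+ (isoelectronic, higher Z=12 is smaller); Na^+ < F^- (both 10 e⁻, Z=11>9); F^- < I^- (same group, 3 shells fewer).

I^- > F^- > Na^+ > Mg^2+ > Al^3+ > Si^4+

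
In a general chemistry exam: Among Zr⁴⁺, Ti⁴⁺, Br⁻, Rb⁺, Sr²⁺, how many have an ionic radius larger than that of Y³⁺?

Electron counts and nuclear charges: Ti⁴⁺: 18 e⁻, Z=22, Zr⁴⁺: 36 e⁻, Z=40, Y³⁺: 36 e⁻, Z=39, Sr²⁺: 36 e⁻, Z=38, Rb⁺: 36 e⁻, Z=37, Br⁻: 36 e⁻, Z=35. Ti⁴⁺ < Zr⁴⁺ (same group, period 4 vs 5); Zr⁴⁺ < Y³⁺ (isoelectronic, higher Z=40 is smaller); Y³⁺ < Sr²⁺ (isoelectronic, higher Z=39 is smaller); Sr²⁺ < Rb⁺ (isoelectronic, higher Z=38 is smaller); Rb⁺ < Br⁻ (isoelectronic, higher Z=37 is smaller).
Ordering all of them (including Y³⁺) by radius gives Ti⁴⁺ < Zr⁴⁺ < Y³⁺ < Sr²⁺ < Rb⁺ < Br⁻. So 3 are larger.

3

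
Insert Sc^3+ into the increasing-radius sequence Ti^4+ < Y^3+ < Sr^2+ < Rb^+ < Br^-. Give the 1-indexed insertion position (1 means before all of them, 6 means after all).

First list Z and electron count for each: Ti^4+ (Z=22, 18 e⁻), Sc^3+ (Z=21, 18 e⁻), Y^3+ (Z=39, 36 e⁻), Sr^2+ (Z=38, 36 e⁻), Rb^+ (Z=37, 36 e⁻), Br^- (Z=35, 36 e⁻). Ti^4+ < Sc^3+ (isoelectronic, higher Z=22 is smaller); Sc^3+ < Y^3+ (same group, 1 shell fewer); Y^3+ < Sr^2+ (isoelectronic, higher Z=39 is smaller); Sr^2+ < Rb^+ (both 36 e⁻, Z=38>37); Rb^+ < Br^- (both 36 e⁻, Z=37>35).
Putting Sc^3+ in gives Ti^4+ < Sc^3+ < Y^3+ < Sr^2+ < Rb^+ < Br^-; it lands at slot 2.

2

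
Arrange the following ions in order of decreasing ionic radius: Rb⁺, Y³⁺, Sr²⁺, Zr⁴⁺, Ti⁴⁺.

Rb⁺ > Sr²⁺ > Y³⁺ > Zr⁴⁺ > Ti⁴⁺

First list Z and electron count for each: Ti⁴⁺: 18 e⁻, Z=22, Zr⁴⁺: 36 e⁻, Z=40, Y³⁺: 36 e⁻, Z=39, Sr²⁺: 36 e⁻, Z=38, Rb⁺: 36 e⁻, Z=37. Ti⁴⁺ < Zr⁴⁺ (same group, period 4 vs 5); Zr⁴⁺ < Y³⁺ (both 36 e⁻, Z=40>39); Y³⁺ < Sr²⁺ (isoelectronic, higher Z=39 is smaller); Sr²⁺ < Rb⁺ (both 36 e⁻, Z=38>37).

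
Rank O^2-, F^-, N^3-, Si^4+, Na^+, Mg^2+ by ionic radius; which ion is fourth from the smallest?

F^-

All of these have 10 electrons (isoelectronic). With the same electron cloud, the ion with the most protons pulls it in tightest. Nuclear charges: Si^4+ (Z=14), Mg^2+ (Z=12), Na^+ (Z=11), F^- (Z=9), O^2- (Z=8), N^3- (Z=7). Highest Z is smallest.
Full ascending order: Si^4+ < Mg^2+ < Na^+ < F^- < O^2- < N^3-. Counting from the smallest, position 4 is F^-.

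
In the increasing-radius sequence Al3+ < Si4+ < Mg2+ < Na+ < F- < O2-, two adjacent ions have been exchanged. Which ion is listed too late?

Si4+

Check each adjacent pair. Al3+ and Si4+ are reversed: they are isoelectronic (10 e⁻) and Si has more protons than Al (14 vs 13), making Si4+ smaller. No other neighbouring pair contradicts the periodic trends, so Si4+ is the ion listed too late.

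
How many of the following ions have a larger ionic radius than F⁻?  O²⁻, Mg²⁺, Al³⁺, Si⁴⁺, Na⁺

Each ion has 10 electrons. The ranking follows nuclear charge in reverse — greater Z gives a smaller radius. Si⁴⁺ (Z=14), Al³⁺ (Z=13), Mg²⁺ (Z=12), Na⁺ (Z=11), F⁻ (Z=9), O²⁻ (Z=8).
Placing each against F⁻: smaller — Si⁴⁺, Al³⁺, Mg²⁺, Na⁺; larger — O²⁻. So 1 is larger.

1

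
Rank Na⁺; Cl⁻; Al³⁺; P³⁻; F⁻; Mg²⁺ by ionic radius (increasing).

Tabulating Z and e⁻: Al³⁺: 10 e⁻, Z=13, Mg²⁺: 10 e⁻, Z=12, Na⁺: 10 e⁻, Z=11, F⁻: 10 e⁻, Z=9, Cl⁻: 18 e⁻, Z=17, P³⁻: 18 e⁻, Z=15. Al³⁺ < Mg²⁺ (both 10 e⁻, Z=13>12); Mg²⁺ < Na⁺ (isoelectronic, higher Z=12 is smaller); Na⁺ < F⁻ (isoelectronic, higher Z=11 is smaller); F⁻ < Cl⁻ (same group, 1 shell fewer); Cl⁻ < P³⁻ (isoelectronic, higher Z=17 is smaller).

Al³⁺ < Mg²⁺ < Na⁺ < F⁻ < Cl⁻ < P³⁻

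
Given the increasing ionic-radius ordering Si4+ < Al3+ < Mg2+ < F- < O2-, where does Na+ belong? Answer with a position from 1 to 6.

4

These species are isoelectronic with 10 electrons. The only difference is the number of protons: Si4+ (Z=14), Al3+ (Z=13), Mg2+ (Z=12), Na+ (Z=11), F- (Z=9), O2- (Z=8). The strongest nuclear pull (Si4+) gives the smallest ion.
Putting Na+ in gives Si4+ < Al3+ < Mg2+ < Na+ < F- < O2-; it lands at slot 4.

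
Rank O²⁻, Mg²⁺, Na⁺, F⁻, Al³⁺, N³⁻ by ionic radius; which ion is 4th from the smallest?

F⁻

These species are isoelectronic with 10 electrons. The only difference is the number of protons: Al³⁺ (Z=13), Mg²⁺ (Z=12), Na⁺ (Z=11), F⁻ (Z=9), O²⁻ (Z=8), N³⁻ (Z=7). The strongest nuclear pull (Al³⁺) gives the smallest ion.
That gives Al³⁺ < Mg²⁺ < Na⁺ < F⁻ < O²⁻ < N³⁻. From the smallest end, number 4 is F⁻.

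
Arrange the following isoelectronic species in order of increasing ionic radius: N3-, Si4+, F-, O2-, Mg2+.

Si4+ < Mg2+ < F- < O2- < N3-

All of these have 10 electrons (isoelectronic). With the same electron cloud, the ion with the most protons pulls it in tightest. Nuclear charges: Si4+ (Z=14), Mg2+ (Z=12), F- (Z=9), O2- (Z=8), N3- (Z=7). Highest Z is smallest.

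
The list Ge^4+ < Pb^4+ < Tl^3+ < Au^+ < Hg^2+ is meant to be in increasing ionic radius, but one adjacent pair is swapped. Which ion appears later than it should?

Hg^2+

Check each adjacent pair. Au^+ and Hg^2+ are reversed: Hg^2+ and Au^+ share 78 electrons; the higher nuclear charge on Hg (Z=80) contracts it more, so Hg^2+ < Au^+. No other neighbouring pair contradicts the periodic trends, so Hg^2+ is the ion listed too late.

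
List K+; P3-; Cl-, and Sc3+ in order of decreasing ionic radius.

Each ion has 18 electrons. The ranking follows nuclear charge in reverse — greater Z gives a smaller radius. Sc3+ (Z=21), K+ (Z=19), Cl- (Z=17), P3- (Z=15).

P3- > Cl- > K+ > Sc3+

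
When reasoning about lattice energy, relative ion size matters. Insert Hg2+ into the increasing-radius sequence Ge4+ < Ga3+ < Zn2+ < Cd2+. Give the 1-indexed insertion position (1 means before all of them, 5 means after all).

5

Ge4+: 28 e⁻, Z=32, Ga3+: 28 e⁻, Z=31, Zn2+: 28 e⁻, Z=30, Cd2+: 46 e⁻, Z=48, Hg2+: 78 e⁻, Z=80. Ge4+ < Ga3+ (both 28 e⁻, Z=32>31); Ga3+ < Zn2+ (isoelectronic, higher Z=31 is smaller); Zn2+ < Cd2+ (same group, 1 shell fewer); Cd2+ < Hg2+ (same group, period 5 vs 6).
Merged order: Ge4+ < Ga3+ < Zn2+ < Cd2+ < Hg2+ — Hg2+ is number 5.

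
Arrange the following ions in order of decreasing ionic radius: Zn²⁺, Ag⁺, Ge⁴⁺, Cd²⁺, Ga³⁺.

First list Z and electron count for each: Ge⁴⁺ has 28 e⁻ (Z=32), Ga³⁺ has 28 e⁻ (Z=31), Zn²⁺ has 28 e⁻ (Z=30), Cd²⁺ has 46 e⁻ (Z=48), Ag⁺ has 46 e⁻ (Z=47). Ge⁴⁺ < Ga³⁺ (isoelectronic, higher Z=32 is smaller); Ga³⁺ < Zn²⁺ (both 28 e⁻, Z=31>30); Zn²⁺ < Cd²⁺ (same group, period 4 vs 5); Cd²⁺ < Ag⁺ (isoelectronic, higher Z=48 is smaller).

Ag⁺ > Cd²⁺ > Zn²⁺ > Ga³⁺ > Ge⁴⁺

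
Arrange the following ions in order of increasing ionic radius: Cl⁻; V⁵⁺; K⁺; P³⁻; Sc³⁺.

V⁵⁺ < Sc³⁺ < K⁺ < Cl⁻ < P³⁻

Isoelectronic series (18 e⁻ each). Size is set by nuclear charge: more protons means a smaller ion. V⁵⁺ (Z=23), Sc³⁺ (Z=21), K⁺ (Z=19), Cl⁻ (Z=17), P³⁻ (Z=15).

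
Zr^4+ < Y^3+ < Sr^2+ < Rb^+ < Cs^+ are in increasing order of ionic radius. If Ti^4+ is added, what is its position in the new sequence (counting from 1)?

1

Electron counts and nuclear charges: Ti^4+ (Z=22, 18 e⁻), Zr^4+ (Z=40, 36 e⁻), Y^3+ (Z=39, 36 e⁻), Sr^2+ (Z=38, 36 e⁻), Rb^+ (Z=37, 36 e⁻), Cs^+ (Z=55, 54 e⁻). Ti^4+ < Zr^4+ (same group, 1 shell fewer); Zr^4+ < Y^3+ (both 36 e⁻, Z=40>39); Y^3+ < Sr^2+ (both 36 e⁻, Z=39>38); Sr^2+ < Rb^+ (both 36 e⁻, Z=38>37); Rb^+ < Cs^+ (same group, period 5 vs 6).
Putting Ti^4+ in gives Ti^4+ < Zr^4+ < Y^3+ < Sr^2+ < Rb^+ < Cs^+; it lands at slot 1.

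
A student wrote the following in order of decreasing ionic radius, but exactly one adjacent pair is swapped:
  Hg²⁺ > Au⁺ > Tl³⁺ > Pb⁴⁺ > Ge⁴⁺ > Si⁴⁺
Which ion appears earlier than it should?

Hg²⁺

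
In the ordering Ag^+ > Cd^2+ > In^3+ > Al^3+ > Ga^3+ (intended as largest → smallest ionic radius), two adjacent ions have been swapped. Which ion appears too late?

Ga^3+

Scanning neighbour by neighbour, only Al^3+/Ga^3+ violates a trend: same group and charge — period 3 sits above period 4, so Al^3+ is smaller. That makes Ga^3+ the one sitting a position late relative to where it belongs.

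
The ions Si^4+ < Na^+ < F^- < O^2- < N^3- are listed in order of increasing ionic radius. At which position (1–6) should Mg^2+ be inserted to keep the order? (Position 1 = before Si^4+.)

Isoelectronic series (10 e⁻ each). Size is set by nuclear charge: more protons means a smaller ion. Si^4+ (Z=14), Mg^2+ (Z=12), Na^+ (Z=11), F^- (Z=9), O^2- (Z=8), N^3- (Z=7).
Putting Mg^2+ in gives Si^4+ < Mg^2+ < Na^+ < F^- < O^2- < N^3-; it lands at slot 2.

2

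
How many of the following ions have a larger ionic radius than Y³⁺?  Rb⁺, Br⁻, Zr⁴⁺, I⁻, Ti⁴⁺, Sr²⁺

4

Electron counts and nuclear charges: Ti⁴⁺: 18 e⁻, Z=22, Zr⁴⁺: 36 e⁻, Z=40, Y³⁺: 36 e⁻, Z=39, Sr²⁺: 36 e⁻, Z=38, Rb⁺: 36 e⁻, Z=37, Br⁻: 36 e⁻, Z=35, I⁻: 54 e⁻, Z=53. Ti⁴⁺ < Zr⁴⁺ (same group, period 4 vs 5); Zr⁴⁺ < Y³⁺ (isoelectronic, higher Z=40 is smaller); Y³⁺ < Sr²⁺ (both 36 e⁻, Z=39>38); Sr²⁺ < Rb⁺ (isoelectronic, higher Z=38 is smaller); Rb⁺ < Br⁻ (both 36 e⁻, Z=37>35); Br⁻ < I⁻ (same group, 1 shell fewer).
Ordering all of them (including Y³⁺) by radius gives Ti⁴⁺ < Zr⁴⁺ < Y³⁺ < Sr²⁺ < Rb⁺ < Br⁻ < I⁻. Count: 4.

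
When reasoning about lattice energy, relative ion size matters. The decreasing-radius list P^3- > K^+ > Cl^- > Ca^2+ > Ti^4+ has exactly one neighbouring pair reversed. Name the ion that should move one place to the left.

Cl^-

The pair K^+, Cl^- is the wrong way round — both have 18 electrons but Z(K)=19 > Z(Cl)=17, so K^+ should be the smaller of the two. All other adjacent pairs agree with periodic trends, so Cl^- is the misplaced ion.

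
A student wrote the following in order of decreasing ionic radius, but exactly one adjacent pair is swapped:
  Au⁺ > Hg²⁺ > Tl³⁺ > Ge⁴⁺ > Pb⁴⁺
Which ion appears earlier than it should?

Compare adjacent ions: Ge⁴⁺ and Pb⁴⁺ are in one column with the same charge; the lighter period-4 ion has 2 fewer shells and is smaller — yet in this decreasing list Ge⁴⁺ sits before Pb⁴⁺. Nothing else is reversed, so Ge⁴⁺ should move one place to the right.

Ge⁴⁺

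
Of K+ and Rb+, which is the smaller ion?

All are in the same group with charge +1. Radius grows down the group as n (the outermost shell) increases.

K+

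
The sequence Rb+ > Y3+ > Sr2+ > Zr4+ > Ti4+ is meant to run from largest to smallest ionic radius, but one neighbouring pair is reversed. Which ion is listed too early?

Scanning neighbour by neighbour, only Y3+/Sr2+ violates a trend: Y3+ and Sr2+ share 36 electrons; the higher nuclear charge on Y (Z=39) contracts it more, so Y3+ < Sr2+. That makes Y3+ the one sitting a position early relative to where it belongs.

Y3+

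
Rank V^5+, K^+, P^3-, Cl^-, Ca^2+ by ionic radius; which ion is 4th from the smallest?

Cl^-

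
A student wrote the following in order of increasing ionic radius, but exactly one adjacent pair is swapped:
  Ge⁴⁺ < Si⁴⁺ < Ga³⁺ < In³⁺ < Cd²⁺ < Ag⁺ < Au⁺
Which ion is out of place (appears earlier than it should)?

Compare adjacent ions: Si⁴⁺ and Ge⁴⁺ are in one column with the same charge; the lighter period-3 ion has one fewer shell and is smaller — yet in this increasing list Ge⁴⁺ sits before Si⁴⁺. Nothing else is reversed, so Ge⁴⁺ should move one place to the right.

Ge⁴⁺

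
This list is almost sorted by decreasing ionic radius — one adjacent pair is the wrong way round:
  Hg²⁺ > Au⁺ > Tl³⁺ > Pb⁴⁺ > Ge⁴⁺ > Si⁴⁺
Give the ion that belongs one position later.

Hg²⁺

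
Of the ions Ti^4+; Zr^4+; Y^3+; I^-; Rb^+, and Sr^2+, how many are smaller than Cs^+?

Electron counts and nuclear charges: Ti^4+ (Z=22, 18 e⁻), Zr^4+ (Z=40, 36 e⁻), Y^3+ (Z=39, 36 e⁻), Sr^2+ (Z=38, 36 e⁻), Rb^+ (Z=37, 36 e⁻), Cs^+ (Z=55, 54 e⁻), I^- (Z=53, 54 e⁻). Ti^4+ < Zr^4+ (same group, 1 shell fewer); Zr^4+ < Y^3+ (both 36 e⁻, Z=40>39); Y^3+ < Sr^2+ (isoelectronic, higher Z=39 is smaller); Sr^2+ < Rb^+ (isoelectronic, higher Z=38 is smaller); Rb^+ < Cs^+ (same group, 1 shell fewer); Cs^+ < I^- (both 54 e⁻, Z=55>53).
Ordering all of them (including Cs^+) by radius gives Ti^4+ < Zr^4+ < Y^3+ < Sr^2+ < Rb^+ < Cs^+ < I^-. That's 5.

5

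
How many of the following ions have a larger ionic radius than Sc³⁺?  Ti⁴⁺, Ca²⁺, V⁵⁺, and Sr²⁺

2

First list Z and electron count for each: V⁵⁺ (Z=23, 18 e⁻), Ti⁴⁺ (Z=22, 18 e⁻), Sc³⁺ (Z=21, 18 e⁻), Ca²⁺ (Z=20, 18 e⁻), Sr²⁺ (Z=38, 36 e⁻). V⁵⁺ < Ti⁴⁺ (both 18 e⁻, Z=23>22); Ti⁴⁺ < Sc³⁺ (both 18 e⁻, Z=22>21); Sc³⁺ < Ca²⁺ (both 18 e⁻, Z=21>20); Ca²⁺ < Sr²⁺ (same group, period 4 vs 5).
Relative to Sc³⁺, the ions that are larger are Ca²⁺, Sr²⁺. That's 2.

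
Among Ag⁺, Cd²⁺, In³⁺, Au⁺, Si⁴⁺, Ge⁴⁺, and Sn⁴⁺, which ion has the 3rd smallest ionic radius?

Sn⁴⁺

First list Z and electron count for each: Si⁴⁺ (Z=14, 10 e⁻), Ge⁴⁺ (Z=32, 28 e⁻), Sn⁴⁺ (Z=50, 46 e⁻), In³⁺ (Z=49, 46 e⁻), Cd²⁺ (Z=48, 46 e⁻), Ag⁺ (Z=47, 46 e⁻), Au⁺ (Z=79, 78 e⁻). Si⁴⁺ < Ge⁴⁺ (same group, 1 shell fewer); Ge⁴⁺ < Sn⁴⁺ (same group, 1 shell fewer); Sn⁴⁺ < In³⁺ (both 46 e⁻, Z=50>49); In³⁺ < Cd²⁺ (both 46 e⁻, Z=49>48); Cd²⁺ < Ag⁺ (both 46 e⁻, Z=48>47); Ag⁺ < Au⁺ (same group, 1 shell fewer).
Full ascending order: Si⁴⁺ < Ge⁴⁺ < Sn⁴⁺ < In³⁺ < Cd²⁺ < Ag⁺ < Au⁺. Counting from the smallest, position 3 is Sn⁴⁺.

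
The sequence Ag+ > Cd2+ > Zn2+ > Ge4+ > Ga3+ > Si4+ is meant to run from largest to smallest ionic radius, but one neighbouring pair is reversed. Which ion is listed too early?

Ge4+

Scanning neighbour by neighbour, only Ge4+/Ga3+ violates a trend: both have 28 electrons but Z(Ge)=32 > Z(Ga)=31, so Ge4+ should be the smaller of the two. That makes Ge4+ the one sitting a position early relative to where it belongs.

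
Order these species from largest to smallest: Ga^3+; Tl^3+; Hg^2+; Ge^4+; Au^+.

Work out protons and electrons: Ge^4+ has 28 e⁻ (Z=32), Ga^3+ has 28 e⁻ (Z=31), Tl^3+ has 78 e⁻ (Z=81), Hg^2+ has 78 e⁻ (Z=80), Au^+ has 78 e⁻ (Z=79). Ge^4+ < Ga^3+ (both 28 e⁻, Z=32>31); Ga^3+ < Tl^3+ (same group, period 4 vs 6); Tl^3+ < Hg^2+ (isoelectronic, higher Z=81 is smaller); Hg^2+ < Au^+ (both 78 e⁻, Z=80>79).

Au^+ > Hg^2+ > Tl^3+ > Ga^3+ > Ge^4+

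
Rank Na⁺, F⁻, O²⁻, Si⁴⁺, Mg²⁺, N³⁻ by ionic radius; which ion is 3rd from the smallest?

Na⁺

Each ion has 10 electrons. The ranking follows nuclear charge in reverse — greater Z gives a smaller radius. Si⁴⁺ (Z=14), Mg²⁺ (Z=12), Na⁺ (Z=11), F⁻ (Z=9), O²⁻ (Z=8), N³⁻ (Z=7).
So the order is Si⁴⁺ < Mg²⁺ < Na⁺ < F⁻ < O²⁻ < N³⁻; the 3rd-smallest ion is Na⁺.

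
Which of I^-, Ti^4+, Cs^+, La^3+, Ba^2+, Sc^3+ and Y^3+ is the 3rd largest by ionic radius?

Electron counts and nuclear charges: Ti^4+ has 18 e⁻ (Z=22), Sc^3+ has 18 e⁻ (Z=21), Y^3+ has 36 e⁻ (Z=39), La^3+ has 54 e⁻ (Z=57), Ba^2+ has 54 e⁻ (Z=56), Cs^+ has 54 e⁻ (Z=55), I^- has 54 e⁻ (Z=53). Ti^4+ < Sc^3+ (isoelectronic, higher Z=22 is smaller); Sc^3+ < Y^3+ (same group, 1 shell fewer); Y^3+ < La^3+ (same group, 1 shell fewer); La^3+ < Ba^2+ (isoelectronic, higher Z=57 is smaller); Ba^2+ < Cs^+ (both 54 e⁻, Z=56>55); Cs^+ < I^- (both 54 e⁻, Z=55>53).
So the order is Ti^4+ < Sc^3+ < Y^3+ < La^3+ < Ba^2+ < Cs^+ < I^-; the 3rd-largest ion is Ba^2+.

Ba^2+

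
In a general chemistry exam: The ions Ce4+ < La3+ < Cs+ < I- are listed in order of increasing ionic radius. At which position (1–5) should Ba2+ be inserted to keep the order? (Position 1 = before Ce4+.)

All of these have 54 electrons (isoelectronic). With the same electron cloud, the ion with the most protons pulls it in tightest. Nuclear charges: Ce4+ (Z=58), La3+ (Z=57), Ba2+ (Z=56), Cs+ (Z=55), I- (Z=53). Highest Z is smallest.
With Ba2+ included the full order is Ce4+ < La3+ < Ba2+ < Cs+ < I-, so it takes position 3.

3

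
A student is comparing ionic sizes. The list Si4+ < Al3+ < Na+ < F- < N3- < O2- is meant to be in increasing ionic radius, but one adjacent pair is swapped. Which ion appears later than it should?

Compare adjacent ions: they are isoelectronic (10 e⁻) and O has more protons than N (8 vs 7), making O2- smaller — yet in this increasing list N3- sits before O2-. Nothing else is reversed, so O2- should move one place to the left.

O2-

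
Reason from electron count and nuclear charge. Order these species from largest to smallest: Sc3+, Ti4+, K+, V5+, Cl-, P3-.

P3- > Cl- > K+ > Sc3+ > Ti4+ > V5+

These species are isoelectronic with 18 electrons. The only difference is the number of protons: V5+ (Z=23), Ti4+ (Z=22), Sc3+ (Z=21), K+ (Z=19), Cl- (Z=17), P3- (Z=15). The strongest nuclear pull (V5+) gives the smallest ion.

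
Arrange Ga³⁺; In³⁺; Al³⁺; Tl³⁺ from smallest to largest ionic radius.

Al³⁺ < Ga³⁺ < In³⁺ < Tl³⁺

These ions sit in one column with identical charge. Each step down the periodic table adds a principal shell, increasing the radius.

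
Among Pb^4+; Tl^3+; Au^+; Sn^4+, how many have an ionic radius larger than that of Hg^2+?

1

Work out protons and electrons: Sn^4+ has 46 e⁻ (Z=50), Pb^4+ has 78 e⁻ (Z=82), Tl^3+ has 78 e⁻ (Z=81), Hg^2+ has 78 e⁻ (Z=80), Au^+ has 78 e⁻ (Z=79). Sn^4+ < Pb^4+ (same group, 1 shell fewer); Pb^4+ < Tl^3+ (isoelectronic, higher Z=82 is smaller); Tl^3+ < Hg^2+ (isoelectronic, higher Z=81 is smaller); Hg^2+ < Au^+ (isoelectronic, higher Z=80 is smaller).
Ordering all of them (including Hg^2+) by radius gives Sn^4+ < Pb^4+ < Tl^3+ < Hg^2+ < Au^+. So 1 is larger.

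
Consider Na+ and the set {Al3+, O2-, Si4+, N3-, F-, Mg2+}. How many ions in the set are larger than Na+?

Each ion has 10 electrons. The ranking follows nuclear charge in reverse — greater Z gives a smaller radius. Si4+ (Z=14), Al3+ (Z=13), Mg2+ (Z=12), Na+ (Z=11), F- (Z=9), O2- (Z=8), N3- (Z=7).
Overall: Si4+ < Al3+ < Mg2+ < Na+ < F- < O2- < N3-. Na+ has 3 below it and 3 above. That's 3.

3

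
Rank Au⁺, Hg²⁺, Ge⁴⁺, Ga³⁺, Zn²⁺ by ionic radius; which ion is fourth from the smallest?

Hg²⁺

Work out protons and electrons: Ge⁴⁺: 28 e⁻, Z=32, Ga³⁺: 28 e⁻, Z=31, Zn²⁺: 28 e⁻, Z=30, Hg²⁺: 78 e⁻, Z=80, Au⁺: 78 e⁻, Z=79. Ge⁴⁺ < Ga³⁺ (isoelectronic, higher Z=32 is smaller); Ga³⁺ < Zn²⁺ (isoelectronic, higher Z=31 is smaller); Zn²⁺ < Hg²⁺ (same group, period 4 vs 6); Hg²⁺ < Au⁺ (both 78 e⁻, Z=80>79).
Ordering: Ge⁴⁺ < Ga³⁺ < Zn²⁺ < Hg²⁺ < Au⁺. The fourth smallest is Hg²⁺.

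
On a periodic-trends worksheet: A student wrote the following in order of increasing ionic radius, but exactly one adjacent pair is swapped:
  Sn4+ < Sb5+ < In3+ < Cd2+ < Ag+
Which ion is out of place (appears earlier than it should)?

Sn4+

The pair Sn4+, Sb5+ is the wrong way round — both have 46 electrons but Z(Sb)=51 > Z(Sn)=50, so Sb5+ should be the smaller of the two. All other adjacent pairs agree with periodic trends, so Sn4+ is the misplaced ion.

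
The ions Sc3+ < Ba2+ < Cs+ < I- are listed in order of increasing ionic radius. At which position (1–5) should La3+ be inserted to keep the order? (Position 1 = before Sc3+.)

2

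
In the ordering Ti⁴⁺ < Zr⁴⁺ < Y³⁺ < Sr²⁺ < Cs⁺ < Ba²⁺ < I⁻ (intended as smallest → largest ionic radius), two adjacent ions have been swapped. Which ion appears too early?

Compare adjacent ions: Ba²⁺ and Cs⁺ share 54 electrons; the higher nuclear charge on Ba (Z=56) contracts it more, so Ba²⁺ < Cs⁺ — yet in this increasing list Cs⁺ sits before Ba²⁺. Nothing else is reversed, so Cs⁺ should move one place to the right.

Cs⁺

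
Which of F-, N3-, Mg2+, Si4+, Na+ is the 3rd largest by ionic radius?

Each ion has 10 electrons. The ranking follows nuclear charge in reverse — greater Z gives a smaller radius. Si4+ (Z=14), Mg2+ (Z=12), Na+ (Z=11), F- (Z=9), N3- (Z=7).
Ordering: Si4+ < Mg2+ < Na+ < F- < N3-. The 3rd largest is Na+.

Na+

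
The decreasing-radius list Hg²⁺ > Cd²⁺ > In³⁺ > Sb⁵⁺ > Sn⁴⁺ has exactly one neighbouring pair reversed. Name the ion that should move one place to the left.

Sn⁴⁺

Scanning neighbour by neighbour, only Sb⁵⁺/Sn⁴⁺ violates a trend: they are isoelectronic (46 e⁻) and Sb has more protons than Sn (51 vs 50), making Sb⁵⁺ smaller. That makes Sn⁴⁺ the one sitting a position late relative to where it belongs.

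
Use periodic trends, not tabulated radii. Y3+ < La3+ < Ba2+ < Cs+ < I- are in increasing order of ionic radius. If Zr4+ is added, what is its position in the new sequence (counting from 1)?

1

Electron counts and nuclear charges: Zr4+ (Z=40, 36 e⁻), Y3+ (Z=39, 36 e⁻), La3+ (Z=57, 54 e⁻), Ba2+ (Z=56, 54 e⁻), Cs+ (Z=55, 54 e⁻), I- (Z=53, 54 e⁻). Zr4+ < Y3+ (both 36 e⁻, Z=40>39); Y3+ < La3+ (same group, period 5 vs 6); La3+ < Ba2+ (isoelectronic, higher Z=57 is smaller); Ba2+ < Cs+ (both 54 e⁻, Z=56>55); Cs+ < I- (isoelectronic, higher Z=55 is smaller).
The complete sequence is Zr4+ < Y3+ < La3+ < Ba2+ < Cs+ < I-. Zr4+ sits at position 1.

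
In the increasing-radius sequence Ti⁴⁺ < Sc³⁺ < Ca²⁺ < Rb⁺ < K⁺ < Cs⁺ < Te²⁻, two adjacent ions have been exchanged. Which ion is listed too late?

Scanning neighbour by neighbour, only Rb⁺/K⁺ violates a trend: same group and charge — period 4 sits above period 5, so K⁺ is smaller. That makes K⁺ the one sitting a position late relative to where it belongs.

K⁺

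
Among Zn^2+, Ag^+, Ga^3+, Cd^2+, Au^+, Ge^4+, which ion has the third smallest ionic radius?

Zn^2+

First list Z and electron count for each: Ge^4+: 28 e⁻, Z=32, Ga^3+: 28 e⁻, Z=31, Zn^2+: 28 e⁻, Z=30, Cd^2+: 46 e⁻, Z=48, Ag^+: 46 e⁻, Z=47, Au^+: 78 e⁻, Z=79. Ge^4+ < Ga^3+ (isoelectronic, higher Z=32 is smaller); Ga^3+ < Zn^2+ (both 28 e⁻, Z=31>30); Zn^2+ < Cd^2+ (same group, 1 shell fewer); Cd^2+ < Ag^+ (both 46 e⁻, Z=48>47); Ag^+ < Au^+ (same group, period 5 vs 6).
So the order is Ge^4+ < Ga^3+ < Zn^2+ < Cd^2+ < Ag^+ < Au^+; the 3rd-smallest ion is Zn^2+.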